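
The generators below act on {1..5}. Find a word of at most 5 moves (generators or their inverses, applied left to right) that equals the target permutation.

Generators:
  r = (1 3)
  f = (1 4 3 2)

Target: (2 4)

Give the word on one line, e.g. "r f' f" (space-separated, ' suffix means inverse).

  after f': (1 2 3 4)
  after r': (1 2)(3 4)
  after f: (2 4)
  after r': (1 3)(2 4)
  after r': (2 4)

f' r' f r' r'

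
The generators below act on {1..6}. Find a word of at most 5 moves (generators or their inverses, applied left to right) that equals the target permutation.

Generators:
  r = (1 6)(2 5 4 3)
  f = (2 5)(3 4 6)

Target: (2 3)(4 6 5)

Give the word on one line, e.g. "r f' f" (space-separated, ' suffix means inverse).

  after f: (2 5)(3 4 6)
  after r': (1 6 4)(3 5)
  after r': (2 3)(4 6 5)

f r' r'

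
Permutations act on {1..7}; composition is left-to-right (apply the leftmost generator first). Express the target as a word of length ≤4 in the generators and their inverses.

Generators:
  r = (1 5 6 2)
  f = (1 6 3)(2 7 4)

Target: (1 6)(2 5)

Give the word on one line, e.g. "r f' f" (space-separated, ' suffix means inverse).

  after r: (1 5 6 2)
  after r: (1 6)(2 5)

r r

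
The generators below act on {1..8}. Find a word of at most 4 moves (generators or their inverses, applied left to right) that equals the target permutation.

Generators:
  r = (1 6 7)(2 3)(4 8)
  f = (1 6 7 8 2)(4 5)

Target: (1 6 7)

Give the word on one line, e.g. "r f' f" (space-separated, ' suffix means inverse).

  after r': (1 7 6)(2 3)(4 8)
  after r': (1 6 7)

r' r'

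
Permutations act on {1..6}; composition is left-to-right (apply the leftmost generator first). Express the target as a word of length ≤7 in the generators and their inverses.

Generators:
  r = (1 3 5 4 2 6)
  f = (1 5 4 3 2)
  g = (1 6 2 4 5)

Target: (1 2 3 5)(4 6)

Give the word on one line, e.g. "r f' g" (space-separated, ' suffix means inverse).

  after f': (1 2 3 4 5)
  after g': (1 6)(2 3)
  after r: (2 5 4)(3 6)
  after r: (1 3)(2 4 6 5)
  after f: (1 2 3 5)(4 6)

f' g' r r f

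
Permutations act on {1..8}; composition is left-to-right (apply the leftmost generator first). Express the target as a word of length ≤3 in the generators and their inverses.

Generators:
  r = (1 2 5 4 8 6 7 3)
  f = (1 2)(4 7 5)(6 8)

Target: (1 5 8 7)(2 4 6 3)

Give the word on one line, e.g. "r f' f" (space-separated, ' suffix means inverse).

r r

  after r: (1 2 5 4 8 6 7 3)
  after r: (1 5 8 7)(2 4 6 3)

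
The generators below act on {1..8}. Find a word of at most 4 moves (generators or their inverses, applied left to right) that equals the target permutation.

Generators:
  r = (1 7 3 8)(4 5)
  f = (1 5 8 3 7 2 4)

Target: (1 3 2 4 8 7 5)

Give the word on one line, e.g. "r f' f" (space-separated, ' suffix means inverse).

  after r': (1 8 3 7)(4 5)
  after f: (1 3 2 4 8 7 5)

r' f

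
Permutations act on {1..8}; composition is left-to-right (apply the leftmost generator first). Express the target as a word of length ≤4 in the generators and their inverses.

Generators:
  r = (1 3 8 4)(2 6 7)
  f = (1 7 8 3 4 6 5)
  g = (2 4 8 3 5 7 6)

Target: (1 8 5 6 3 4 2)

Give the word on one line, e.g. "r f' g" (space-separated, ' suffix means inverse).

g' f f

  after g': (2 6 7 5 3 8 4)
  after f: (1 7)(2 5 4)(6 8)
  after f: (1 8 5 6 3 4 2)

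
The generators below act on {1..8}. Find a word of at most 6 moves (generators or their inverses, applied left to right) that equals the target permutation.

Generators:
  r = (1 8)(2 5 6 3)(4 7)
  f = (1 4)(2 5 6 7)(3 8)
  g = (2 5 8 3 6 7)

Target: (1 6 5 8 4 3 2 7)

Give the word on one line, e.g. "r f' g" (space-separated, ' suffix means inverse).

  after r: (1 8)(2 5 6 3)(4 7)
  after g': (1 5 3 7 4 6 8)
  after f': (1 2 7)(3 6)(4 5 8)
  after r': (1 3 5)(2 4)(7 8)
  after r': (1 6 5 8 4 3 2 7)

r g' f' r' r'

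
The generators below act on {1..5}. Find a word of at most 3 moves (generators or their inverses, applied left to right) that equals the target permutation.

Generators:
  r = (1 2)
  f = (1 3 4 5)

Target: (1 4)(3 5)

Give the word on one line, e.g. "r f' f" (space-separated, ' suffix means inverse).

  after f: (1 3 4 5)
  after f: (1 4)(3 5)

f f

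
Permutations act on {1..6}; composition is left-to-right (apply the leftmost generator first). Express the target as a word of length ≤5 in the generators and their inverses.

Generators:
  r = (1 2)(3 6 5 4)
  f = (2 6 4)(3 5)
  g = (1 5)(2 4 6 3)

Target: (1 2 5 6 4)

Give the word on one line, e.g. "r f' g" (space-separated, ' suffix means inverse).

g f' r' f

  after g: (1 5)(2 4 6 3)
  after f': (1 3 4 2 6 5)
  after r': (1 4)(2 3 5)
  after f: (1 2 5 6 4)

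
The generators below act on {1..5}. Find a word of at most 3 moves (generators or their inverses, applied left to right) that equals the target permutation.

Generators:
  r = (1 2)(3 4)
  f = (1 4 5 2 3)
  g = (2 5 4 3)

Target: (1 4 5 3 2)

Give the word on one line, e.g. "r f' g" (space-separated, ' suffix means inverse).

  after r: (1 2)(3 4)
  after g': (1 3 5 2)
  after g': (1 4 5 3 2)

r g' g'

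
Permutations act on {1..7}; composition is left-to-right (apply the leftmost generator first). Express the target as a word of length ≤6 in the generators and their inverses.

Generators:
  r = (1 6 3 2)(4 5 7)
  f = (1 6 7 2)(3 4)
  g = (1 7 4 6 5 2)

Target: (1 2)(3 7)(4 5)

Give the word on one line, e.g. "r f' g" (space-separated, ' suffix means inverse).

  after r: (1 6 3 2)(4 5 7)
  after g: (1 5 4 2 7 6 3)
  after r: (1 7 3 6 2 4)
  after g': (2 7 3 4)(5 6)
  after g': (1 2)(3 7)(4 5)

r g r g' g'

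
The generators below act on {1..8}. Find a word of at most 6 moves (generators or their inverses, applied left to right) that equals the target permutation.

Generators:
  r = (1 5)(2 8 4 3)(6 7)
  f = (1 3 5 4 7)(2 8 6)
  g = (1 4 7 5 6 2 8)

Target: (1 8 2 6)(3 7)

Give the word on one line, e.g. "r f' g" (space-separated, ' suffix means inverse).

g' f f f

  after g': (1 8 2 6 5 7 4)
  after f: (1 6 4 3 5)
  after f: (1 2 8 6 7)(3 4 5)
  after f: (1 8 2 6)(3 7)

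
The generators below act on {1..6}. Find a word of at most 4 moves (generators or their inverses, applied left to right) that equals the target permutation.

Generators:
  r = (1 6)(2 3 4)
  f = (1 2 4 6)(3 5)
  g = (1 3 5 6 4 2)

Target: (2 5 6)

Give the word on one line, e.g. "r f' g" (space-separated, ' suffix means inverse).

r f f g

  after r: (1 6)(2 3 4)
  after f: (2 5 3 6)
  after f: (1 2 3)(4 6)
  after g: (2 5 6)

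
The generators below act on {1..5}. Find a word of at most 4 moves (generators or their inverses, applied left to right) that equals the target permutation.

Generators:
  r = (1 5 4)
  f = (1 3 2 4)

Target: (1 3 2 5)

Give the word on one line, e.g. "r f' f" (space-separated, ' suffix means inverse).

f r r

  after f: (1 3 2 4)
  after r: (1 3 2)(4 5)
  after r: (1 3 2 5)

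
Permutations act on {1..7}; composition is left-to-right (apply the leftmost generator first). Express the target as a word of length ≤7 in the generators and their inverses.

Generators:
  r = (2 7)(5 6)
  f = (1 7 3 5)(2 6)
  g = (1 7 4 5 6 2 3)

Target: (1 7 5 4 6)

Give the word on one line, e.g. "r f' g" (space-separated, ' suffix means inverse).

r' f' r g r

  after r': (2 7)(5 6)
  after f': (1 5 2)(3 7 6)
  after r: (1 6 3 2)(5 7)
  after g: (1 2 7 6)(4 5)
  after r: (1 7 5 4 6)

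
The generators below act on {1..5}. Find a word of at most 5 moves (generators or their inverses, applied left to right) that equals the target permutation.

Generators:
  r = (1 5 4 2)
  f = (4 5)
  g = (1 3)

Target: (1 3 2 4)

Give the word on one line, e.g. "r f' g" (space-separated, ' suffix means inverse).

  after g: (1 3)
  after f': (1 3)(4 5)
  after r': (1 3 2 4)

g f' r'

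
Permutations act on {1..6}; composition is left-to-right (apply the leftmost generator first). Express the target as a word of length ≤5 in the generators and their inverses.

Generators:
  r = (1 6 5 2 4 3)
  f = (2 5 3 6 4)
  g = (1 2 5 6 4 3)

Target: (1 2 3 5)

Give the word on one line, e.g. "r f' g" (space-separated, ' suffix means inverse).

  after g': (1 3 4 6 5 2)
  after r': (1 4)(2 3)
  after f: (1 2 6 4)(3 5)
  after r: (1 4 6 3 2 5)
  after f: (1 2 3 5)

g' r' f r f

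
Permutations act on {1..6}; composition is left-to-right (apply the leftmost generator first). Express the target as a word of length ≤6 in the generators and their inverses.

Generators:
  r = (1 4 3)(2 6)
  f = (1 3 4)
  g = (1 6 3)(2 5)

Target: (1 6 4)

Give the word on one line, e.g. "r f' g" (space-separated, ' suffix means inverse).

  after f: (1 3 4)
  after g: (2 5)(3 4 6)
  after f: (1 3)(2 5)(4 6)
  after g': (1 6 4)

f g f g'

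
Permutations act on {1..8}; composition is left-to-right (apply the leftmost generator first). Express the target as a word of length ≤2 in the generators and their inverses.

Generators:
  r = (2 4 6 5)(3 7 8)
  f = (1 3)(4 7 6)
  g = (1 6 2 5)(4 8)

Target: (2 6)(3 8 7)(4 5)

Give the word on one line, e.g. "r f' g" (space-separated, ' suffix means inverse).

  after r: (2 4 6 5)(3 7 8)
  after r: (2 6)(3 8 7)(4 5)

r r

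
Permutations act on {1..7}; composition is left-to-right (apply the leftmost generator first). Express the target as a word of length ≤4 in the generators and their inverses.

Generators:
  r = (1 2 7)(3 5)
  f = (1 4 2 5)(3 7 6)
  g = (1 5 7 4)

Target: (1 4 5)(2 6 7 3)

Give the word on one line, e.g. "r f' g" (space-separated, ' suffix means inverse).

  after f: (1 4 2 5)(3 7 6)
  after g: (2 7 6 3 4)
  after f: (1 4 5)(2 6 7 3)

f g f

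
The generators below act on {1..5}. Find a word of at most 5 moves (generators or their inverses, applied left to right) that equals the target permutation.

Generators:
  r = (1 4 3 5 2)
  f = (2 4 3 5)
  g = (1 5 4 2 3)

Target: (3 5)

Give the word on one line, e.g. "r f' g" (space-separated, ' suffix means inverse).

g f' r g'

  after g: (1 5 4 2 3)
  after f': (1 3)(2 4 5)
  after r: (1 5)(2 3 4)
  after g': (3 5)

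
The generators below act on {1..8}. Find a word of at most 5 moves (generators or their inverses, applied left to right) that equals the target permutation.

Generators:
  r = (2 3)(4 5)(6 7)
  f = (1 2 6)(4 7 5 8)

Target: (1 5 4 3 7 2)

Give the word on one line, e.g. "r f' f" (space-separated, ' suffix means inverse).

  after r: (2 3)(4 5)(6 7)
  after f': (1 6 4 7 2 3)(5 8)
  after r': (1 7 3)(4 6 5 8)
  after f': (1 4 2)(3 6 7)
  after r: (1 5 4 3 7 2)

r f' r' f' r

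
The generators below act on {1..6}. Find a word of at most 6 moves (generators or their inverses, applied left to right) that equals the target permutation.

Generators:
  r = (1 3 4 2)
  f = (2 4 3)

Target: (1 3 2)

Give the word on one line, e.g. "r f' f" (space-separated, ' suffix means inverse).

  after f: (2 4 3)
  after r: (1 3)
  after f': (1 4 2 3)
  after r': (1 3 2)

f r f' r'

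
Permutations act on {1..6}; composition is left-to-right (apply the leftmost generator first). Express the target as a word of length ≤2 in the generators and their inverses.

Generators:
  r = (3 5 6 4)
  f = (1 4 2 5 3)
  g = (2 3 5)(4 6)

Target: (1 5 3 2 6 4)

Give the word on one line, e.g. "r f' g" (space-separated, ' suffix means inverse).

  after f': (1 3 5 2 4)
  after g: (1 5 3 2 6 4)

f' g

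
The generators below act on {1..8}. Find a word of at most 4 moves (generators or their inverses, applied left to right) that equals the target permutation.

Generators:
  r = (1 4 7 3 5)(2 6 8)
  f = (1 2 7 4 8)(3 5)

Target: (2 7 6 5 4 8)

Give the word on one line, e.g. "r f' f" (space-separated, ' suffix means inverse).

  after r': (1 5 3 7 4)(2 8 6)
  after f: (1 3 4 2)(6 7 8)
  after r: (1 5)(2 4 6 3 7)
  after r: (2 7 6 5 4 8)

r' f r r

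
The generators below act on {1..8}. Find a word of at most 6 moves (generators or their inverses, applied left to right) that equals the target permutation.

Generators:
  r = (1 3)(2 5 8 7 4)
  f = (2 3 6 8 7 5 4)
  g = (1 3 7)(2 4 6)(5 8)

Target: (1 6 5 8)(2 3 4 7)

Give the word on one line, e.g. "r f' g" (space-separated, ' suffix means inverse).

  after r: (1 3)(2 5 8 7 4)
  after g: (1 7 6 2 8)
  after f': (1 8)(2 6 4 5 7 3)
  after f': (1 6 5 8)(2 3 4 7)

r g f' f'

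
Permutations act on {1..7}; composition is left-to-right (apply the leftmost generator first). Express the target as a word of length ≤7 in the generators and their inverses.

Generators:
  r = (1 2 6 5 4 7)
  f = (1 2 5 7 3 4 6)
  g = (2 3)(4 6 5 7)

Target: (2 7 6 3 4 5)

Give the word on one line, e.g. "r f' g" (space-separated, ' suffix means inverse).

r' f r f' r

  after r': (1 7 4 5 6 2)
  after f: (1 3 4 7 6 5)
  after r: (1 3 7 5 2 6 4)
  after f': (1 7 2 4 6 3 5)
  after r: (2 7 6 3 4 5)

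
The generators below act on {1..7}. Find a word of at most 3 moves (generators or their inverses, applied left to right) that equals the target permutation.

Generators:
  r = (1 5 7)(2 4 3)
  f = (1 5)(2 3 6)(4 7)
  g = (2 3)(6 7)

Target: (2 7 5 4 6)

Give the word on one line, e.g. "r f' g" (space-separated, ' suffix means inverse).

  after r: (1 5 7)(2 4 3)
  after f: (2 7 5 4 6)

r f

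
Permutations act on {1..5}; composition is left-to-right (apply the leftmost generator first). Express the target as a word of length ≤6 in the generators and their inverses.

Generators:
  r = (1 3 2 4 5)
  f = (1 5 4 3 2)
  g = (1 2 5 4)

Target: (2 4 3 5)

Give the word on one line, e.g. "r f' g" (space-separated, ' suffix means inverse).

r' g r r

  after r': (1 5 4 2 3)
  after g: (1 4 5)(2 3)
  after r: (1 5 3 4)
  after r: (2 4 3 5)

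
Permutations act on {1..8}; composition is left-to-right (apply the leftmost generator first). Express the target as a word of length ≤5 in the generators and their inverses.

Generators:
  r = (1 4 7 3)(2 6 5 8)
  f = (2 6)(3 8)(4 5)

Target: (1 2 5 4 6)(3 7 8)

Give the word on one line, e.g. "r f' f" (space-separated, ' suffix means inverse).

  after f': (2 6)(3 8)(4 5)
  after r': (1 3 5)(4 6 8 7)
  after f': (1 8 7 5)(2 6 3 4)
  after r: (1 2 5 4 6)(3 7 8)

f' r' f' r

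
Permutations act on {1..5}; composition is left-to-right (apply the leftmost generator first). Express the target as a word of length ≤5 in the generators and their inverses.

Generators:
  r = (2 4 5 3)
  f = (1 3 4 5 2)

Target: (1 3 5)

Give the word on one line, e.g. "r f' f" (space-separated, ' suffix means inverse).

  after r': (2 3 5 4)
  after r': (2 5)(3 4)
  after f: (1 3 5)

r' r' f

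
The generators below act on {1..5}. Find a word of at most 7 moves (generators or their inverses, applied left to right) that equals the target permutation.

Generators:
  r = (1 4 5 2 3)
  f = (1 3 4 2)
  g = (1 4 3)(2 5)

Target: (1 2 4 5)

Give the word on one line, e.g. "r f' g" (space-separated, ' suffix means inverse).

r f' g' r' f'

  after r: (1 4 5 2 3)
  after f': (1 3 2)(4 5)
  after g': (1 4 2 3 5)
  after r': (3 4 5)
  after f': (1 2 4 5)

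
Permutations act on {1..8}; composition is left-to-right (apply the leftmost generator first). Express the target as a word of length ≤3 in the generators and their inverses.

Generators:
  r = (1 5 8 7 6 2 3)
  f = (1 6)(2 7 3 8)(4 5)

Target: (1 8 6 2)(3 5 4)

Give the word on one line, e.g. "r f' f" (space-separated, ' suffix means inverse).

f' r' r'

  after f': (1 6)(2 8 3 7)(4 5)
  after r': (1 7 6 3 8 2 5 4)
  after r': (1 8 6 2)(3 5 4)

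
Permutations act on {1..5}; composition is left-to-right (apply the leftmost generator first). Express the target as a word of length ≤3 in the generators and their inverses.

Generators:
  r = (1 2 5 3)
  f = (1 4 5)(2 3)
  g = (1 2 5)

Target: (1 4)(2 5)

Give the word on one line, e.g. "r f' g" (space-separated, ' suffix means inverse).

  after r: (1 2 5 3)
  after g: (1 5 3 2)
  after f': (1 4)(2 5)

r g f'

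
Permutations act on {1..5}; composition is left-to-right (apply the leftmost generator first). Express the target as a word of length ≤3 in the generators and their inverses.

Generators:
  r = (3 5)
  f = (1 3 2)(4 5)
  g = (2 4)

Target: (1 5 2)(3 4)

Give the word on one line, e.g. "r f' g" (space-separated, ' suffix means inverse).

f g' r

  after f: (1 3 2)(4 5)
  after g': (1 3 4 5 2)
  after r: (1 5 2)(3 4)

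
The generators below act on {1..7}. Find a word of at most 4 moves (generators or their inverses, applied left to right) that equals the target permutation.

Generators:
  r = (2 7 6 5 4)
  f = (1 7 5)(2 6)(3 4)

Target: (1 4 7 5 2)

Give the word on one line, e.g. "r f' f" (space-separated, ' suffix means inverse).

r f f r

  after r: (2 7 6 5 4)
  after f: (1 7 2 5 3 4 6)
  after f: (1 5 4 2)(6 7)
  after r: (1 4 7 5 2)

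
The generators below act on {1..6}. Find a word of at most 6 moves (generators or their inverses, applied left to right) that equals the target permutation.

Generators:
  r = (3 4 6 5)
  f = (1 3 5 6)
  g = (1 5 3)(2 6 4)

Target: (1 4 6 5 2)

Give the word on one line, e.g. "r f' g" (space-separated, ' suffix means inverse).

  after f: (1 3 5 6)
  after g': (1 5 2 4 6 3)
  after f: (1 6 5 2 4)
  after r': (1 4)(2 3 5)
  after f': (1 4 6 5 2)

f g' f r' f'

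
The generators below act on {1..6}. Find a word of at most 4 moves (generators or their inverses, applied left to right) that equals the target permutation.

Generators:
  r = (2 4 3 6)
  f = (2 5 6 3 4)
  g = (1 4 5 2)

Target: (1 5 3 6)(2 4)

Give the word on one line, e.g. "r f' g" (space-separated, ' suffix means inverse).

f g f g'

  after f: (2 5 6 3 4)
  after g: (1 4)(3 5 6)
  after f: (1 2 5 3 6 4)
  after g': (1 5 3 6)(2 4)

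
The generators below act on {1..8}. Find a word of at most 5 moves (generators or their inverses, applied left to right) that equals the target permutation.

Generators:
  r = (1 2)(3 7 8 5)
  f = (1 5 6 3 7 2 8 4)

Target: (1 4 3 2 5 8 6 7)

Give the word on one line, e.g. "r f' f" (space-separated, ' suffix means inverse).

  after r: (1 2)(3 7 8 5)
  after r: (3 8)(5 7)
  after f': (1 4 8 6 5 3 2 7)
  after r: (1 4 5 7 2 8 6 3)
  after r: (1 4 3 2 5 8 6 7)

r r f' r r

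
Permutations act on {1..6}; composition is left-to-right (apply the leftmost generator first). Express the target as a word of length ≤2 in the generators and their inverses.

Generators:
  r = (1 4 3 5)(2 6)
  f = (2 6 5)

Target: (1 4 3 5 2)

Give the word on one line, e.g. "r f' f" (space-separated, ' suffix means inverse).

f' r

  after f': (2 5 6)
  after r: (1 4 3 5 2)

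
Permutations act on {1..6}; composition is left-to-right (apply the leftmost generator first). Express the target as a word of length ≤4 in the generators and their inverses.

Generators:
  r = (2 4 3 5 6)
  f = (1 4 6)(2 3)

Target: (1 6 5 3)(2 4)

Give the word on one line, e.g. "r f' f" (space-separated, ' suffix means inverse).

  after r': (2 6 5 3 4)
  after f: (1 4 3 6 5 2)
  after f: (1 6 5 3)(2 4)

r' f f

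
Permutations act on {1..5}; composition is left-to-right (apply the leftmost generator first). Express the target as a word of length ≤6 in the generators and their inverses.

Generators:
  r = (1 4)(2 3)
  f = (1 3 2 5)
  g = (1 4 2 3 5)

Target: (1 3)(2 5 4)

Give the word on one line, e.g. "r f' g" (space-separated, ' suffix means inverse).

  after f: (1 3 2 5)
  after f: (1 2)(3 5)
  after r: (1 3 5 2 4)
  after g': (1 2)(4 5)
  after f': (1 3)(2 5 4)

f f r g' f'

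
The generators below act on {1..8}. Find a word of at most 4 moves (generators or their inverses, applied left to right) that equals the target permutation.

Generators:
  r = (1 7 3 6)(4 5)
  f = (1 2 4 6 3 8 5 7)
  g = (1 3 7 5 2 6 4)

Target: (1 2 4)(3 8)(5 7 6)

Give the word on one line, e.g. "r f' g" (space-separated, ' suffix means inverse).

r' g f'

  after r': (1 6 3 7)(4 5)
  after g: (1 4 2 6 7 3 5)
  after f': (1 2 4)(3 8)(5 7 6)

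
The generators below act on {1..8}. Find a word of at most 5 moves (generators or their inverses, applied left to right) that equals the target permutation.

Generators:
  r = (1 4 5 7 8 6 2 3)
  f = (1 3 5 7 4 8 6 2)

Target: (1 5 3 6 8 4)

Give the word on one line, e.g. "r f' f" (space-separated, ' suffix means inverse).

r f' f'

  after r: (1 4 5 7 8 6 2 3)
  after f': (1 7 4 3 2)
  after f': (1 5 3 6 8 4)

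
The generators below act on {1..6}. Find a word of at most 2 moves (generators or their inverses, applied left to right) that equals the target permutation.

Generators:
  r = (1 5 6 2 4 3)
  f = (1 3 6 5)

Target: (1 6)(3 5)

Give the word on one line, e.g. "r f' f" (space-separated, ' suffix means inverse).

  after f': (1 5 6 3)
  after f': (1 6)(3 5)

f' f'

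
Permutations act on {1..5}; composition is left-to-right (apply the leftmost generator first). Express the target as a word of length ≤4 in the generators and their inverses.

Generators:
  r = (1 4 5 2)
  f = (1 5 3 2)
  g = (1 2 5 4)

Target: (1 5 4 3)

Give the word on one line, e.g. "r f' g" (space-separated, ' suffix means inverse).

g' f r

  after g': (1 4 5 2)
  after f: (1 4 3 2 5)
  after r: (1 5 4 3)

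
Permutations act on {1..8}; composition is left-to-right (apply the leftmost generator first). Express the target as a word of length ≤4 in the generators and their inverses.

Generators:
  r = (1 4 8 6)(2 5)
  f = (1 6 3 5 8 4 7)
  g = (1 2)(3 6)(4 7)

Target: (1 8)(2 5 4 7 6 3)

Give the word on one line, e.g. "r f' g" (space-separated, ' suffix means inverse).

f g g r'

  after f: (1 6 3 5 8 4 7)
  after g: (1 3 5 8 7 2)
  after g: (1 6 3 5 8 4 7)
  after r': (1 8)(2 5 4 7 6 3)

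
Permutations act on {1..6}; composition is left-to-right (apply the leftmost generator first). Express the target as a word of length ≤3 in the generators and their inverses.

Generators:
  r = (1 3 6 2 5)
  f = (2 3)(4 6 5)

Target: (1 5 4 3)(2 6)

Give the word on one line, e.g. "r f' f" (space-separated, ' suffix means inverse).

f' f' r'

  after f': (2 3)(4 5 6)
  after f': (4 6 5)
  after r': (1 5 4 3)(2 6)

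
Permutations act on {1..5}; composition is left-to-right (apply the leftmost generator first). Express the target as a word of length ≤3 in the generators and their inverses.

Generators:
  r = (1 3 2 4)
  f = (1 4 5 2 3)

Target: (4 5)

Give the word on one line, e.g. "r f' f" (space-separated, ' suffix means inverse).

  after r': (1 4 2 3)
  after f': (4 5)

r' f'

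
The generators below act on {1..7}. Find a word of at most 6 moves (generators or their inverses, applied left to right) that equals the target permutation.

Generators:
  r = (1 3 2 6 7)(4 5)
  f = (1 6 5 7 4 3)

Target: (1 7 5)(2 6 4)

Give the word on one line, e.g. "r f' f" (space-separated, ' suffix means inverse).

  after r': (1 7 6 2 3)(4 5)
  after f': (1 5 7)(2 4 6)
  after r': (1 4 2 5 6 3)
  after f': (1 7 5)(2 6 4)

r' f' r' f'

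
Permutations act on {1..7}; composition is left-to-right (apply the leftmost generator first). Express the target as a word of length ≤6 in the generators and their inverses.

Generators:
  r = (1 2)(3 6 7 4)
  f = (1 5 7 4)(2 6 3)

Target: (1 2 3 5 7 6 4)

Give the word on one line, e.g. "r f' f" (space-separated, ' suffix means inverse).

  after r: (1 2)(3 6 7 4)
  after f': (1 3 2 4 6 5)
  after r': (1 4 3)(2 7 6 5)
  after f: (2 4)(3 5 6 7)
  after r: (1 2 3 5 7 6 4)

r f' r' f r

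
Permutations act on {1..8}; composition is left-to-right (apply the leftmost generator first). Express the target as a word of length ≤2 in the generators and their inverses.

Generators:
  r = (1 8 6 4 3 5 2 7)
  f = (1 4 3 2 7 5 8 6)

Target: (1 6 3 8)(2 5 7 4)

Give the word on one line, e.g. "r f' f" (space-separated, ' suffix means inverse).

r f

  after r: (1 8 6 4 3 5 2 7)
  after f: (1 6 3 8)(2 5 7 4)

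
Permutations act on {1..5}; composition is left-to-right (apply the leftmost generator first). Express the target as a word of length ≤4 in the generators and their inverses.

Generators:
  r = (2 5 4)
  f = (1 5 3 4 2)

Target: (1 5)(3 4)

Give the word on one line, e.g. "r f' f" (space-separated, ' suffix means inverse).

  after r: (2 5 4)
  after r: (2 4 5)
  after f: (1 5)(3 4)

r r f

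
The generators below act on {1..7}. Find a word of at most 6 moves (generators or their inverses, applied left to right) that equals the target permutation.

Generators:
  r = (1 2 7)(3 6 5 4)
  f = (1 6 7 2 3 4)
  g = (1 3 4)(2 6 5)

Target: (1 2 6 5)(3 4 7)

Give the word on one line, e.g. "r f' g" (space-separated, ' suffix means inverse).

g f' r' g f'

  after g: (1 3 4)(2 6 5)
  after f': (1 2)(5 7 6)
  after r': (2 7 3 4 5)
  after g: (1 3)(2 7 4)(5 6)
  after f': (1 2 6 5)(3 4 7)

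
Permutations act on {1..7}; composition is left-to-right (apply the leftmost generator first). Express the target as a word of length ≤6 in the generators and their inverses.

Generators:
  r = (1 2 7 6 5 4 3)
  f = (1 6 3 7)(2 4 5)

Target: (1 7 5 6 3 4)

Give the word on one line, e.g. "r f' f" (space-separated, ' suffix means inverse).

f r f' r f

  after f: (1 6 3 7)(2 4 5)
  after r: (1 5 7 2 3 6)
  after f': (1 4 2 6 7 5 3)
  after r: (1 3 2 5)(4 7)
  after f: (1 7 5 6 3 4)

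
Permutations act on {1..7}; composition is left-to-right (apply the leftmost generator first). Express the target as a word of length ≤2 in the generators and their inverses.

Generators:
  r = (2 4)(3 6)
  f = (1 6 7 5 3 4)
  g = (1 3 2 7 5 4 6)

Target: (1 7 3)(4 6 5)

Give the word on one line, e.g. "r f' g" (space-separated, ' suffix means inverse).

  after f: (1 6 7 5 3 4)
  after f: (1 7 3)(4 6 5)

f f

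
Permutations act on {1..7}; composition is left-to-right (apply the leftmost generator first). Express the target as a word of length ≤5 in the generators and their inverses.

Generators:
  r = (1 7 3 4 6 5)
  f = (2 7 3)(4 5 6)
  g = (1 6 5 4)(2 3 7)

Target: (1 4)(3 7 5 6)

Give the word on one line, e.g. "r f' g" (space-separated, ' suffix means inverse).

  after g': (1 4 5 6)(2 7 3)
  after r: (1 6 7 4)(2 3)
  after f: (1 4)(3 7 5 6)

g' r f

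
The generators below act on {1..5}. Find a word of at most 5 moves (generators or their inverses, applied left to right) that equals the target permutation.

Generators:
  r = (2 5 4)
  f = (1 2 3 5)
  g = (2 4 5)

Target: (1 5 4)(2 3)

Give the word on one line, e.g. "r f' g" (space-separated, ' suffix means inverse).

  after r: (2 5 4)
  after f': (1 5 4)(2 3)
  after r: (1 4)(2 3 5)
  after g': (1 2 3 4)
  after g': (1 5 4)(2 3)

r f' r g' g'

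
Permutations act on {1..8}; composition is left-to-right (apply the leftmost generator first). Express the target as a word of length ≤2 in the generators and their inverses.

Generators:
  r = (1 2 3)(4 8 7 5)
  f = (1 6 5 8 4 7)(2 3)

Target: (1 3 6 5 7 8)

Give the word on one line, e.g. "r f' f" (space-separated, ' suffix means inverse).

  after r: (1 2 3)(4 8 7 5)
  after f: (1 3 6 5 7 8)

r f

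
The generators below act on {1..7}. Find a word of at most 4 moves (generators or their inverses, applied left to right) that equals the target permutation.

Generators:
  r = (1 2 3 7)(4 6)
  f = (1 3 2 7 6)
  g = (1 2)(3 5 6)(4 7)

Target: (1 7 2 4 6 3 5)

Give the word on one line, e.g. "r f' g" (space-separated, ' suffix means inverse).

  after r': (1 7 3 2)(4 6)
  after g': (1 4 5 3)(6 7)
  after f: (1 4 5 2 7)
  after g: (1 7 2 4 6 3 5)

r' g' f g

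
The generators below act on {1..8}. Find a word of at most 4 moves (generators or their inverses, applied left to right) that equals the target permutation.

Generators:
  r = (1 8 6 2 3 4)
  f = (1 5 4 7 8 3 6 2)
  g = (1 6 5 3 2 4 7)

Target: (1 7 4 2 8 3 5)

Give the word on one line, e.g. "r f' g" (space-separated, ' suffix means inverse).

  after r: (1 8 6 2 3 4)
  after f': (1 7 4 2 8 3 5)

r f'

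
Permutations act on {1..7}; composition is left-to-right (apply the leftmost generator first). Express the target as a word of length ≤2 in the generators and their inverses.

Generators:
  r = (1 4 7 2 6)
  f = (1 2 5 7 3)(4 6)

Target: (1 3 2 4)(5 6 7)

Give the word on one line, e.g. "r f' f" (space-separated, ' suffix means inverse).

  after f': (1 3 7 5 2)(4 6)
  after r: (1 3 2 4)(5 6 7)

f' r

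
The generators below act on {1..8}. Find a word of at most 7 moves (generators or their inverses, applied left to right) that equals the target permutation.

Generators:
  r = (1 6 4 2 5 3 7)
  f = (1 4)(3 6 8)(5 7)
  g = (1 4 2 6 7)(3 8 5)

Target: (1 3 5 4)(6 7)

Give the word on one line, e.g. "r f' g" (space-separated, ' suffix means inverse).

  after f: (1 4)(3 6 8)(5 7)
  after g': (2 4 7 8 5 6 3)
  after r: (1 6 7 8 3 5 4)
  after f: (1 8 6 5)(3 7)
  after f: (1 3 5 4)(6 7)

f g' r f f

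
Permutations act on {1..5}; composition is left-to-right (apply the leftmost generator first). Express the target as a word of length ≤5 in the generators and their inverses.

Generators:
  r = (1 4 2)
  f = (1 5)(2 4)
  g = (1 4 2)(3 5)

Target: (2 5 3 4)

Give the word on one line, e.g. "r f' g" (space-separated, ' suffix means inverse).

g f' r' g g

  after g: (1 4 2)(3 5)
  after f': (1 2 5 3)
  after r': (1 4)(2 5 3)
  after g: (1 2 3)
  after g: (2 5 3 4)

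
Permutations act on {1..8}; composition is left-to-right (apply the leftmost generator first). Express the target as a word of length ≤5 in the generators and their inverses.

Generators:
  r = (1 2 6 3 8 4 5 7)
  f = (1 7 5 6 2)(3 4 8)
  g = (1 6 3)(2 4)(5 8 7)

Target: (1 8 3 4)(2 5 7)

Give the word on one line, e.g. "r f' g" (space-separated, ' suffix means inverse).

r' r' g

  after r': (1 7 5 4 8 3 6 2)
  after r': (1 5 8 6)(2 7 4 3)
  after g: (1 8 3 4)(2 5 7)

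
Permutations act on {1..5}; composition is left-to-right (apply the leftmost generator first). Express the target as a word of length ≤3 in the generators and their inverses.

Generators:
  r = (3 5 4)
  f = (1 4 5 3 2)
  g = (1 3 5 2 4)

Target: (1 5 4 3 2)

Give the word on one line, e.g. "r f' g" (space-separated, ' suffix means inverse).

  after f: (1 4 5 3 2)
  after r': (1 5 4 3 2)

f r'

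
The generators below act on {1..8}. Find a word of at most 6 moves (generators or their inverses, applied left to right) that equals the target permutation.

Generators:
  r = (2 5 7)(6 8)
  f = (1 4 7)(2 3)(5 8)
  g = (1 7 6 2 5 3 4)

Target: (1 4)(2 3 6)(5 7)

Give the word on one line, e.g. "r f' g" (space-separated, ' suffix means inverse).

  after r': (2 7 5)(6 8)
  after g: (1 7 3 4)(2 6 8)
  after r: (1 2 8 5 7 3 4)
  after f: (1 3 7 2 5)
  after g: (1 4)(2 3 6)(5 7)

r' g r f g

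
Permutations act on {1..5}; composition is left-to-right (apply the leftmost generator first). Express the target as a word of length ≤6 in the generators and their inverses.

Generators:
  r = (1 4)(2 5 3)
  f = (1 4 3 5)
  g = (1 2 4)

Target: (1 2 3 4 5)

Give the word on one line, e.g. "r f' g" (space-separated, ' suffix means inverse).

  after f': (1 5 3 4)
  after r': (1 2 3)
  after r': (1 3 4)(2 5)
  after f': (1 4 5 2 3)
  after g': (1 2 3 4 5)

f' r' r' f' g'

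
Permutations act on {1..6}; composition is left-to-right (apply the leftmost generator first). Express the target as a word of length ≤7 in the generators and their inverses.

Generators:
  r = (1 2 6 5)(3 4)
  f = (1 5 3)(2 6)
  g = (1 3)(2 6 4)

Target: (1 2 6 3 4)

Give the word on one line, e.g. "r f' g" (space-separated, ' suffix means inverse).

r f' g f g

  after r: (1 2 6 5)(3 4)
  after f': (1 6)(3 4 5)
  after g: (1 4 5)(2 6 3)
  after f: (1 4 3 6)
  after g: (1 2 6 3 4)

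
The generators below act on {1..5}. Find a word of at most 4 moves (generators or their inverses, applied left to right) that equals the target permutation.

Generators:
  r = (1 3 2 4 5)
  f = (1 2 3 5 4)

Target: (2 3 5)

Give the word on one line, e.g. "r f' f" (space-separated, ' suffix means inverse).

f r f' r

  after f: (1 2 3 5 4)
  after r: (1 4 3)
  after f': (1 5 3 4 2)
  after r: (2 3 5)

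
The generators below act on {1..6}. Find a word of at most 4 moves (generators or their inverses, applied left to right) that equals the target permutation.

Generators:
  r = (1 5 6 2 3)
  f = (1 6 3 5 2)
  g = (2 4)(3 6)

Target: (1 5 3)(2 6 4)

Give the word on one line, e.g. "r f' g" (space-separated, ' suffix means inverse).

  after f': (1 2 5 3 6)
  after f': (1 5 6 2 3)
  after g: (1 5 3)(2 6 4)

f' f' g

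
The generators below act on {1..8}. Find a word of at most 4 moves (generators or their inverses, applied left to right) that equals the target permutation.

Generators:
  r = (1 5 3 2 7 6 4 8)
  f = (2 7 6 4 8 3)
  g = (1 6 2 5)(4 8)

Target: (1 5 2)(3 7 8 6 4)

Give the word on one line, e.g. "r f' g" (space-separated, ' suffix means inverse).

f f g'

  after f: (2 7 6 4 8 3)
  after f: (2 6 8)(3 7 4)
  after g': (1 5 2)(3 7 8 6 4)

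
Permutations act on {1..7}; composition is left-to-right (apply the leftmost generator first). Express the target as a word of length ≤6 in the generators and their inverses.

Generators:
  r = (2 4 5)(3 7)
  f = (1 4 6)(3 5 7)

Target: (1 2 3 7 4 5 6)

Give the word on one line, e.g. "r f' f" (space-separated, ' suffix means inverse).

  after r': (2 5 4)(3 7)
  after f': (1 6 4 2 3 5)
  after f': (1 4 2 7 5 6)
  after r': (1 2 3 7 4 5 6)

r' f' f' r'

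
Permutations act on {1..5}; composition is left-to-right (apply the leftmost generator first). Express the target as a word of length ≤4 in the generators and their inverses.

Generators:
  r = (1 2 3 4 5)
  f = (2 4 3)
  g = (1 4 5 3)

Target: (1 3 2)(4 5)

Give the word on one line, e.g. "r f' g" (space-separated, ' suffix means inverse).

f g'

  after f: (2 4 3)
  after g': (1 3 2)(4 5)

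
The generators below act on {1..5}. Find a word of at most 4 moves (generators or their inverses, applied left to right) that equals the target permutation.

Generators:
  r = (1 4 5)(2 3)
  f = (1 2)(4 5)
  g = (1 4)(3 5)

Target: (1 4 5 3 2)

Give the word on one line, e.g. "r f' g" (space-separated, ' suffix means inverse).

  after g: (1 4)(3 5)
  after r': (2 3 4 5)
  after r': (1 5 3)
  after f: (1 4 5 3 2)

g r' r' f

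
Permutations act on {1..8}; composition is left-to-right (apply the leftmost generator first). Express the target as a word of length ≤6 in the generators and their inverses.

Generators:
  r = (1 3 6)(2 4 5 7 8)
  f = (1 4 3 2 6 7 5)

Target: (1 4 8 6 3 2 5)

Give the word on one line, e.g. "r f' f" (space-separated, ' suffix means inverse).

r f' f' f' r'

  after r: (1 3 6)(2 4 5 7 8)
  after f': (1 4 7 8 3 2)(5 6)
  after f': (2 5)(4 6 7 8)
  after f': (1 5 3 4 2 7 8)
  after r': (1 4 8 6 3 2 5)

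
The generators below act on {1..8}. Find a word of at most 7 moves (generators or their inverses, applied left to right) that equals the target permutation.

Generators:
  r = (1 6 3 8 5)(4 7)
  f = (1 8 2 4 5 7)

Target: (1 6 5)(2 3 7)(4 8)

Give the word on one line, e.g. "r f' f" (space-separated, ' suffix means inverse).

  after r': (1 5 8 3 6)(4 7)
  after r': (1 8 6 5 3)
  after r': (1 3 5 6 8)(4 7)
  after f': (1 3 4 5 6)(2 8 7)
  after r': (1 6 5)(2 3 7)(4 8)

r' r' r' f' r'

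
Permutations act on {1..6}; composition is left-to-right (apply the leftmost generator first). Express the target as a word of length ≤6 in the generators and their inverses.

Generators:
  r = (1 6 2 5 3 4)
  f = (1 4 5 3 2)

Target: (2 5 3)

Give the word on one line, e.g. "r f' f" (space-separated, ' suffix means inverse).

  after r: (1 6 2 5 3 4)
  after f: (1 6)(2 3 5)
  after r: (1 2 4)
  after f: (2 5 3)

r f r f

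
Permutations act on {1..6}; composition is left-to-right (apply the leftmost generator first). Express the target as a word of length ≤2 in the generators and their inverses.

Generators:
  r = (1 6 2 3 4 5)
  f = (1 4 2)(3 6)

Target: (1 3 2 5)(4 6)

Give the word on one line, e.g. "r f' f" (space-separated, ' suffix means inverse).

f' r

  after f': (1 2 4)(3 6)
  after r: (1 3 2 5)(4 6)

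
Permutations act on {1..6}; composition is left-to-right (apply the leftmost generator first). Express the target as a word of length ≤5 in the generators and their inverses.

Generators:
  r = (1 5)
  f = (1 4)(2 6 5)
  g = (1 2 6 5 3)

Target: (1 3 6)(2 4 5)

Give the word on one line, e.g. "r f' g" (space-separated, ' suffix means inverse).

  after g': (1 3 5 6 2)
  after f': (1 3 6 5 2 4)
  after r': (1 3 6)(2 4 5)

g' f' r'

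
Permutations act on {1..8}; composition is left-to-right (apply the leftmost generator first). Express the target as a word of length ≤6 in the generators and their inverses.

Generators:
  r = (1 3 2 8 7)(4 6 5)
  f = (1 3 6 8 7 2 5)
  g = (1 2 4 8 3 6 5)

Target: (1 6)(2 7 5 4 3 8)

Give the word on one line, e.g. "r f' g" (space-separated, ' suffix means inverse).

f g' r f' f'

  after f: (1 3 6 8 7 2 5)
  after g': (1 8 7)(2 6 4)
  after r: (1 7 3 2 5 4 8)
  after f': (1 8 5 4 6 3 7)
  after f': (1 6)(2 7 5 4 3 8)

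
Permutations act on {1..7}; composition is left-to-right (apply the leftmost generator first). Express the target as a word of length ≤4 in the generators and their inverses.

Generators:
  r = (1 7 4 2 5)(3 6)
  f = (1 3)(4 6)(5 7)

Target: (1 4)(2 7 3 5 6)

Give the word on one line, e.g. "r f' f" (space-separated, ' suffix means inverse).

  after f': (1 3)(4 6)(5 7)
  after r: (1 6 2 5 4 3 7)
  after f': (1 4)(2 7 3 5 6)

f' r f'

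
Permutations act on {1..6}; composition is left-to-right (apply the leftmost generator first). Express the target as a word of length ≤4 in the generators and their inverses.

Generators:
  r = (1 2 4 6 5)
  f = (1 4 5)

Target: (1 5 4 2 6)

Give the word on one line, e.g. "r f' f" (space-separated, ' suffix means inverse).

f' r' f r

  after f': (1 5 4)
  after r': (1 6 4 5 2)
  after f: (1 6 5 2 4)
  after r: (1 5 4 2 6)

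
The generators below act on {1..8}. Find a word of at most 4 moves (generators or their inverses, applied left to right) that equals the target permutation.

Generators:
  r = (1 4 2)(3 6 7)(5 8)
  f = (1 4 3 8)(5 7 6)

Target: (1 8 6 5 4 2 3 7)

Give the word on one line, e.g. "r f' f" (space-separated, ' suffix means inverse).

  after r: (1 4 2)(3 6 7)(5 8)
  after f: (1 3 5)(2 4)(7 8)
  after f: (1 8 6 5 4 2 3 7)

r f f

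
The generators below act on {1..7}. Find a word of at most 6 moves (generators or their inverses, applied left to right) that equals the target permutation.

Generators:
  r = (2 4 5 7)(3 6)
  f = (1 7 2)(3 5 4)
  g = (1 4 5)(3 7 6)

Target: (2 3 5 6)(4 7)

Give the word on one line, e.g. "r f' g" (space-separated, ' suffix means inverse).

r' f' f' r f

  after r': (2 7 5 4)(3 6)
  after f': (1 2)(3 6 4 7)
  after f': (1 7 4)(3 6 5)
  after r: (1 2 4)(5 6 7)
  after f: (2 3 5 6)(4 7)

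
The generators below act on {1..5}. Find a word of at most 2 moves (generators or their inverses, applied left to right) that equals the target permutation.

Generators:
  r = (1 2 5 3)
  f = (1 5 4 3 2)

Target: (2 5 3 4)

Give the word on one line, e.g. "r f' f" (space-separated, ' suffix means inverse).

  after f': (1 2 3 4 5)
  after r': (2 5 3 4)

f' r'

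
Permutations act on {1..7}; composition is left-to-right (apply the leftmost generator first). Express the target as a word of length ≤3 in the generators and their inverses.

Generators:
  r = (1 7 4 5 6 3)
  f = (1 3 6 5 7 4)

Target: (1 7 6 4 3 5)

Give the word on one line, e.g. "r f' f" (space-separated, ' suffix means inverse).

r r f'

  after r: (1 7 4 5 6 3)
  after r: (1 4 6)(3 7 5)
  after f': (1 7 6 4 3 5)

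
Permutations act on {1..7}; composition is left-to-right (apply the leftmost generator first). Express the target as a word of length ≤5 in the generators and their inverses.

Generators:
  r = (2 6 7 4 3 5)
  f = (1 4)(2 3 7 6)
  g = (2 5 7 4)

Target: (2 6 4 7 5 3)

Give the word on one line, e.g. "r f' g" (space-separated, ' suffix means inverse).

  after g: (2 5 7 4)
  after f': (1 4 6 7)(2 5 3)
  after f': (2 5)(3 6)(4 7)
  after g: (2 7)(3 6)
  after r': (2 6 4 7 5 3)

g f' f' g r'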